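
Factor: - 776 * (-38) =2^4*19^1 *97^1= 29488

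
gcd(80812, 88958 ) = 2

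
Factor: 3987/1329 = 3 = 3^1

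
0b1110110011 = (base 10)947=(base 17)34C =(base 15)432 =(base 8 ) 1663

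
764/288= 191/72 = 2.65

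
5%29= 5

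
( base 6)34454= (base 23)978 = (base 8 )11502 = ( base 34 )490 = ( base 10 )4930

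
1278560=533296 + 745264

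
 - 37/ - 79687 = 37/79687 = 0.00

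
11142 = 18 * 619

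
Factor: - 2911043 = - 2911043^1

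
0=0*8475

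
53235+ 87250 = 140485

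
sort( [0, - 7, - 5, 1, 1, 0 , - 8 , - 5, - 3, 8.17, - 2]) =[ - 8 , - 7, - 5, -5, - 3 ,-2 , 0,0, 1,1,8.17] 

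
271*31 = 8401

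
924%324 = 276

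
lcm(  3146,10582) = 116402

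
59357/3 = 59357/3 = 19785.67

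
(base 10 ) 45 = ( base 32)1d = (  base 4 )231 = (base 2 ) 101101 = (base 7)63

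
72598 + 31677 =104275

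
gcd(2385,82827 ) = 9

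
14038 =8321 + 5717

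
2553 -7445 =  - 4892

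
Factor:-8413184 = - 2^13*13^1*79^1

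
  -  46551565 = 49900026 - 96451591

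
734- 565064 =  - 564330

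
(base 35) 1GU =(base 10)1815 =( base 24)33f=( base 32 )1ON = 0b11100010111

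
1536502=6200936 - 4664434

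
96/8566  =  48/4283 = 0.01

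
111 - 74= 37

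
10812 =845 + 9967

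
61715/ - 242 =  - 256 + 237/242 = -255.02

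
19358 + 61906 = 81264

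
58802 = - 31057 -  - 89859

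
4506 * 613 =2762178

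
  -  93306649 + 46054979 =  - 47251670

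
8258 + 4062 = 12320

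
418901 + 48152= 467053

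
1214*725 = 880150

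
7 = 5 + 2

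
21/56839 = 21/56839 = 0.00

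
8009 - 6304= 1705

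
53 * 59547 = 3155991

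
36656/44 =9164/11=833.09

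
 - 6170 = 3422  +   - 9592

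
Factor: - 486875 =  -5^4*19^1 * 41^1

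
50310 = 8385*6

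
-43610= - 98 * 445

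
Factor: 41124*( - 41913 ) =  - 2^2*3^3*23^1*149^1*4657^1=- 1723630212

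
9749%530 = 209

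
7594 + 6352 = 13946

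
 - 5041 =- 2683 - 2358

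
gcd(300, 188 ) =4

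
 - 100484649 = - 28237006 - 72247643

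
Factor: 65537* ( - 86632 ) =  - 5677601384 = - 2^3*7^2*13^1 * 17^1 * 65537^1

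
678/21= 226/7  =  32.29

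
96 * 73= 7008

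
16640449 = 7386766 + 9253683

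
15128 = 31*488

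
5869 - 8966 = -3097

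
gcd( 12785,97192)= 1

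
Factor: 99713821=3037^1*32833^1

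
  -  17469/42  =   - 5823/14 = - 415.93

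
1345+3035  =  4380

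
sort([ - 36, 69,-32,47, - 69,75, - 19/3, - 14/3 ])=[ - 69 , - 36,-32,-19/3,-14/3, 47,69,75 ] 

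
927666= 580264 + 347402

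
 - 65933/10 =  - 65933/10 = - 6593.30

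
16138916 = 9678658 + 6460258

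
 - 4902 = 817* (-6)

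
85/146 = 85/146 = 0.58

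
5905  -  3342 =2563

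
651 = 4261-3610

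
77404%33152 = 11100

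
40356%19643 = 1070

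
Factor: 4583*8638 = 2^1*7^1*617^1*4583^1 = 39587954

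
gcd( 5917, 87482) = 1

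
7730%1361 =925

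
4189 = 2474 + 1715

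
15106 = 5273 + 9833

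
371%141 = 89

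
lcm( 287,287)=287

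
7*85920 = 601440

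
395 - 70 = 325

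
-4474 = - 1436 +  - 3038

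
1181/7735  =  1181/7735= 0.15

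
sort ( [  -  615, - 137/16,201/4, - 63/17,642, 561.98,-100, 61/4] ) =[-615, - 100, - 137/16, - 63/17  ,  61/4,201/4, 561.98, 642] 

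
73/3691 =73/3691=0.02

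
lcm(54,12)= 108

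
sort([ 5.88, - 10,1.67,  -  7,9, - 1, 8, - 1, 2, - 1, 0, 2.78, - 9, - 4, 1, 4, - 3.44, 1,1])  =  [-10, - 9, - 7, - 4, - 3.44, - 1 , - 1, - 1,0, 1, 1,1, 1.67,  2,2.78,4,  5.88,8, 9]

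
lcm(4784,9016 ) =234416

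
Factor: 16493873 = 11^2*271^1 * 503^1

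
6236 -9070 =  -2834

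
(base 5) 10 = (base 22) 5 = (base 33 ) 5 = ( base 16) 5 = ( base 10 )5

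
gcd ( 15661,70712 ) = 1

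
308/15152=77/3788 = 0.02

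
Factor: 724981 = 71^1*10211^1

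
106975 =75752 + 31223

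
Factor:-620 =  - 2^2*5^1*31^1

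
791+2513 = 3304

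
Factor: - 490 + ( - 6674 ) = -2^2*3^2 * 199^1  =  - 7164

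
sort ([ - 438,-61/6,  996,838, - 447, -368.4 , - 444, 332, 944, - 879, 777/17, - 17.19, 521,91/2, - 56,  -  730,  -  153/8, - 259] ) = [ - 879,-730, - 447, - 444, - 438, - 368.4,- 259,-56, - 153/8,-17.19, - 61/6, 91/2, 777/17, 332 , 521 , 838, 944,996]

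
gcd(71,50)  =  1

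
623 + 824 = 1447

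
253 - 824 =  - 571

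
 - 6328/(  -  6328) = 1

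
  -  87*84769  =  - 7374903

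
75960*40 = 3038400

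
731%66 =5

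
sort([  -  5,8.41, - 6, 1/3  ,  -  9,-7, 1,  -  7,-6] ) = [ - 9, - 7, - 7,  -  6,  -  6, - 5, 1/3, 1,8.41] 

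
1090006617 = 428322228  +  661684389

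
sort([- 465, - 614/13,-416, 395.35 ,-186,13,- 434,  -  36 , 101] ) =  [ -465, - 434, - 416, -186, - 614/13, - 36, 13, 101, 395.35] 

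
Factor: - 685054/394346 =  - 37^( - 1) * 73^(-2)* 342527^1 = - 342527/197173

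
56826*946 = 53757396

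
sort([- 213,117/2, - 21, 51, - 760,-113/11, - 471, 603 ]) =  [ - 760, - 471, - 213 ,- 21,-113/11, 51, 117/2,603 ]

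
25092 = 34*738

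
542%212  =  118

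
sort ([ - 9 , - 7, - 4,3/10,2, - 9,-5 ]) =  [  -  9,  -  9, - 7 , - 5,-4,3/10, 2 ] 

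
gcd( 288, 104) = 8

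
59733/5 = 59733/5  =  11946.60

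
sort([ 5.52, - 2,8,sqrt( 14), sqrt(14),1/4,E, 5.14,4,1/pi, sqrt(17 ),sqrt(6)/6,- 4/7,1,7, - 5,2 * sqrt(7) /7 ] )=[-5, - 2,- 4/7,1/4, 1/pi,sqrt(6)/6, 2*sqrt(7 ) /7,1,E,sqrt( 14),sqrt(14),4,sqrt(17) , 5.14, 5.52  ,  7,8]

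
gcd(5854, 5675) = 1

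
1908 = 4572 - 2664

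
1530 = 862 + 668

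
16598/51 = 325+23/51 = 325.45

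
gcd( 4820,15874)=2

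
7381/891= 671/81= 8.28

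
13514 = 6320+7194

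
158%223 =158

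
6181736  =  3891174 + 2290562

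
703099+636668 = 1339767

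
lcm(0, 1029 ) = 0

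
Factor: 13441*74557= 1002120637 = 7^1*10651^1*13441^1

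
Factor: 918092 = 2^2*7^1*32789^1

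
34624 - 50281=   -  15657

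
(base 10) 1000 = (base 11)82a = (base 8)1750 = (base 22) 21a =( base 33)UA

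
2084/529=3 + 497/529 = 3.94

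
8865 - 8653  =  212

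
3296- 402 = 2894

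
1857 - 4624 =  - 2767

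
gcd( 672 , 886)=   2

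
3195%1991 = 1204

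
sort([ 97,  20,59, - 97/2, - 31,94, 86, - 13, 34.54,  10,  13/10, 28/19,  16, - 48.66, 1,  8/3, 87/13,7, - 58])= [ - 58, - 48.66,-97/2, - 31 , - 13  ,  1,13/10, 28/19,8/3, 87/13,  7, 10,16,20, 34.54, 59,  86,94,97 ] 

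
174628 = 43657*4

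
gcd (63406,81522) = 9058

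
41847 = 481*87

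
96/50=48/25 = 1.92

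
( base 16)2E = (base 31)1f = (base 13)37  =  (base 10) 46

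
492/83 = 492/83  =  5.93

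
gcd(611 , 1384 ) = 1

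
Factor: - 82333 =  - 281^1 * 293^1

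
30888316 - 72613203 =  - 41724887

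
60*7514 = 450840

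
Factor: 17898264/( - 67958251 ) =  - 2^3*3^2 * 248587^1*67958251^(-1 )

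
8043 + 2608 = 10651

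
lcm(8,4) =8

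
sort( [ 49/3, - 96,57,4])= [-96,4, 49/3, 57]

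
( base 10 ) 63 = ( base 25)2D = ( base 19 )36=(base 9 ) 70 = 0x3f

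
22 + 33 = 55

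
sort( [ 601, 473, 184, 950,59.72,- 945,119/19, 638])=[-945, 119/19,59.72, 184, 473,601,638, 950]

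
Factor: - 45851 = -13^1*3527^1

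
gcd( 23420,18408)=4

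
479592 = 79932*6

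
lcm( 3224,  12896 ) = 12896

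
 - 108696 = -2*54348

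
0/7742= 0 = 0.00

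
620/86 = 310/43 = 7.21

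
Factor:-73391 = -79^1*929^1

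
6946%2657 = 1632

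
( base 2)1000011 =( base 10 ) 67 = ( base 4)1003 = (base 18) 3d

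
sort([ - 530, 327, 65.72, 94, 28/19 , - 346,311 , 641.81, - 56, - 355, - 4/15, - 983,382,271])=[ - 983, - 530, - 355 ,-346, - 56, - 4/15, 28/19,65.72  ,  94,  271, 311, 327, 382, 641.81]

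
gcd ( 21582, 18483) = 3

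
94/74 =1 + 10/37 = 1.27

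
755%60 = 35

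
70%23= 1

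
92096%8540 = 6696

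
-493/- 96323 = 493/96323 = 0.01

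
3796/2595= 3796/2595 = 1.46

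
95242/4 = 47621/2 =23810.50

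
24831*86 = 2135466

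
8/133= 8/133=0.06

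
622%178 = 88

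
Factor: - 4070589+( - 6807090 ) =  - 3^3* 379^1*1063^1 = -10877679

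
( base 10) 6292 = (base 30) 6tm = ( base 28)80k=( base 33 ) 5PM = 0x1894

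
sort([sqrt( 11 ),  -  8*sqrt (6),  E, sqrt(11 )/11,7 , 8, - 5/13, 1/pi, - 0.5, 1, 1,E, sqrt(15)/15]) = [-8*sqrt( 6), - 0.5, - 5/13,sqrt(15 )/15,sqrt( 11)/11 , 1/pi, 1 , 1, E, E, sqrt(11),7 , 8 ] 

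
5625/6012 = 625/668 = 0.94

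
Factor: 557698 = 2^1* 278849^1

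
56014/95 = 56014/95 = 589.62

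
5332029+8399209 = 13731238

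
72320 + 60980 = 133300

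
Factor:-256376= - 2^3*73^1*439^1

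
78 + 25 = 103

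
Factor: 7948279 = 7948279^1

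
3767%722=157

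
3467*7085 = 24563695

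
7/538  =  7/538 = 0.01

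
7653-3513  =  4140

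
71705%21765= 6410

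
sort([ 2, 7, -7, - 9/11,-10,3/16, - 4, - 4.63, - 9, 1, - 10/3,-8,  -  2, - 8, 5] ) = [ - 10, - 9, -8,- 8, - 7,-4.63,- 4,  -  10/3, - 2 ,-9/11, 3/16,1, 2,5 , 7 ]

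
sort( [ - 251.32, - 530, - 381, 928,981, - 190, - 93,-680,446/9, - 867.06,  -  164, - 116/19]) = [- 867.06, - 680, - 530 , - 381, - 251.32, - 190, - 164, - 93 ,  -  116/19,446/9,  928,981 ] 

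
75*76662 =5749650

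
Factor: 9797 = 97^1*101^1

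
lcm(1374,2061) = 4122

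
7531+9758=17289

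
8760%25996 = 8760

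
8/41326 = 4/20663 = 0.00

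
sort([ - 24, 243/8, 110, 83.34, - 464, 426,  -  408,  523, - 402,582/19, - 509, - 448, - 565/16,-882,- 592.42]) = [-882, - 592.42,-509,-464, - 448, - 408,  -  402,-565/16, - 24, 243/8,582/19,83.34, 110, 426,523]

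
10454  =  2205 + 8249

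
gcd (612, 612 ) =612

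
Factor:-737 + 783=2^1 * 23^1 = 46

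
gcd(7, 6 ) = 1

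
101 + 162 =263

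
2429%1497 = 932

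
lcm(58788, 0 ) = 0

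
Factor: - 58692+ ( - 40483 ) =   -  5^2 *3967^1 = -99175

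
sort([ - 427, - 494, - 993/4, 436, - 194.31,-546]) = [ - 546, - 494,- 427, - 993/4, - 194.31,  436 ]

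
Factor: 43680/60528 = 2^1*5^1*7^1*97^( - 1 )= 70/97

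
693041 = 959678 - 266637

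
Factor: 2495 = 5^1 * 499^1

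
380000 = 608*625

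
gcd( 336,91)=7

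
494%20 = 14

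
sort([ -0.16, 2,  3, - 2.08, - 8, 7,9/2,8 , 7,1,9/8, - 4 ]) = [ - 8, - 4, - 2.08, - 0.16,1 , 9/8, 2, 3, 9/2,7, 7, 8 ] 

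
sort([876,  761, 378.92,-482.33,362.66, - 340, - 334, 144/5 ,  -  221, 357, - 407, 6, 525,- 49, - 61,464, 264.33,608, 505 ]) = [ - 482.33,-407,  -  340,-334,-221, - 61, - 49, 6,144/5, 264.33, 357,362.66, 378.92,464, 505, 525, 608,761,876]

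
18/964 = 9/482  =  0.02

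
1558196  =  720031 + 838165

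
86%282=86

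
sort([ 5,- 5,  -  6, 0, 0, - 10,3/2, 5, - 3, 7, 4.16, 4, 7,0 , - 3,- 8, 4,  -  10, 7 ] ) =[  -  10, - 10, - 8, - 6, - 5 ,  -  3, - 3, 0, 0, 0, 3/2,4, 4, 4.16, 5, 5, 7, 7, 7]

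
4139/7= 591+2/7 = 591.29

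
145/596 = 145/596 = 0.24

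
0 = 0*445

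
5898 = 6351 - 453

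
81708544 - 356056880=-274348336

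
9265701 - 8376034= 889667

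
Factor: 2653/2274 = 2^( -1 )*3^( - 1)*7^1  =  7/6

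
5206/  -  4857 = - 5206/4857 = -1.07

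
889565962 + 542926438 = 1432492400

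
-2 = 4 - 6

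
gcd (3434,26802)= 2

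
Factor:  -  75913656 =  - 2^3* 3^1 * 7^1*13^1*34759^1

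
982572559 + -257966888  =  724605671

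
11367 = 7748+3619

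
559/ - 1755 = - 1+92/135 = -0.32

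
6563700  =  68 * 96525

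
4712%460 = 112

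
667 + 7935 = 8602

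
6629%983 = 731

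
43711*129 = 5638719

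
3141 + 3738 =6879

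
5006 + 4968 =9974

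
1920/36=160/3 = 53.33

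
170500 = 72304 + 98196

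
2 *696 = 1392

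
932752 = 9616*97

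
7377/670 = 11 + 7/670 = 11.01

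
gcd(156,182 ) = 26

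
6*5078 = 30468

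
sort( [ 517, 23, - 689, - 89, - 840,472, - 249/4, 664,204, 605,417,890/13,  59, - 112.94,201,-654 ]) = [ - 840 , - 689, - 654, - 112.94,-89, - 249/4 , 23,59,890/13,201,204,417,472,517, 605, 664 ]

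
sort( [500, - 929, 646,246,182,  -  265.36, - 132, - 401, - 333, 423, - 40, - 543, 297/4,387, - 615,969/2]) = [ - 929, - 615, - 543, - 401, - 333, - 265.36, - 132, - 40,297/4,182, 246,  387,423, 969/2,500,646] 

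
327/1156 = 327/1156 = 0.28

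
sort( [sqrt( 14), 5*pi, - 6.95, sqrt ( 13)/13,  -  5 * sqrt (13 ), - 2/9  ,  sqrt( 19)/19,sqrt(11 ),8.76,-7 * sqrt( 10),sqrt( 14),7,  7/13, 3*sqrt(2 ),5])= [ - 7*sqrt( 10 ), -5*sqrt(13 ), - 6.95, - 2/9, sqrt ( 19)/19,sqrt(13)/13,7/13, sqrt(11),sqrt( 14 )  ,  sqrt( 14), 3 * sqrt(2), 5,7, 8.76,  5*pi] 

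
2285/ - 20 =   -  457/4 = - 114.25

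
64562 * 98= 6327076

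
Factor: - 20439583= -20439583^1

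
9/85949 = 9/85949 = 0.00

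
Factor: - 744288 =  - 2^5*3^1*7753^1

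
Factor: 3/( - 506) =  - 2^( - 1 )*3^1*11^( - 1 )*23^ ( - 1 )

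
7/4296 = 7/4296 = 0.00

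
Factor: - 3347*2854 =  -9552338 = - 2^1 * 1427^1*3347^1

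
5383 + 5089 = 10472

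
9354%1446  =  678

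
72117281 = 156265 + 71961016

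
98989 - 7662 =91327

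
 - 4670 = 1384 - 6054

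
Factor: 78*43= 2^1*3^1*13^1 * 43^1 = 3354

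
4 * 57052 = 228208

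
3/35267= 3/35267 = 0.00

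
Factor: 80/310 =8/31 = 2^3*31^(-1 ) 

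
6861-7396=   -  535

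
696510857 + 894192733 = 1590703590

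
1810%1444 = 366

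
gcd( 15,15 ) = 15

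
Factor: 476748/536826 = 2^1*3^1*41^1*277^( - 1) = 246/277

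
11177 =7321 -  - 3856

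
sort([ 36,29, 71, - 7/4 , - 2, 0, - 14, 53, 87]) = [ - 14, - 2, -7/4, 0, 29, 36, 53, 71 , 87 ]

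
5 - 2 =3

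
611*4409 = 2693899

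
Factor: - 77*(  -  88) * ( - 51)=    - 2^3*3^1*7^1*11^2*17^1 = - 345576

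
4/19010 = 2/9505 = 0.00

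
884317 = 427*2071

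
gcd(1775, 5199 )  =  1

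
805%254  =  43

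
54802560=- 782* ( - 70080)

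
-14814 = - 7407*2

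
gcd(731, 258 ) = 43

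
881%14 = 13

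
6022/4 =3011/2 = 1505.50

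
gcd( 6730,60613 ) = 1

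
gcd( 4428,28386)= 18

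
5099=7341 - 2242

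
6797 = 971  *7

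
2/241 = 2/241 = 0.01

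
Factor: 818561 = 818561^1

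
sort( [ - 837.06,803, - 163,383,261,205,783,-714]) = [- 837.06, -714, - 163 , 205,  261,383,783, 803]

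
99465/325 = 306 + 3/65 = 306.05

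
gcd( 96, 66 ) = 6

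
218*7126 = 1553468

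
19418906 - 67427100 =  -48008194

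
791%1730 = 791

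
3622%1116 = 274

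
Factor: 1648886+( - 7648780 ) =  - 5999894= - 2^1*1231^1*2437^1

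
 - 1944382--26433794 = 24489412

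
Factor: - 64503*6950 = -2^1*3^3*5^2*139^1 * 2389^1 =- 448295850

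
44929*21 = 943509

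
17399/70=248 + 39/70 = 248.56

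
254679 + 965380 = 1220059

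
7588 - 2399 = 5189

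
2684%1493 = 1191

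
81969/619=81969/619 = 132.42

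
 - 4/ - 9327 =4/9327 = 0.00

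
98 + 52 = 150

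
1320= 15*88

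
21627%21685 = 21627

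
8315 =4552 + 3763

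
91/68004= 91/68004  =  0.00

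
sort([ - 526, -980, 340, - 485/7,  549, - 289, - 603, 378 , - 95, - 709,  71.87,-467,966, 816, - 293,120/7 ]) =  [ - 980,-709,  -  603, - 526, - 467 ,-293, - 289 , - 95, - 485/7, 120/7,71.87,340, 378,549, 816, 966 ]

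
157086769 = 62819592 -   -  94267177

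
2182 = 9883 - 7701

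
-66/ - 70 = 33/35 = 0.94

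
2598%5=3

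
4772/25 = 4772/25 = 190.88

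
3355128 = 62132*54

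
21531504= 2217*9712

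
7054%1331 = 399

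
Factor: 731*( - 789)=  - 576759 = - 3^1*17^1*43^1 * 263^1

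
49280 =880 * 56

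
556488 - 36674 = 519814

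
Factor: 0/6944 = 0^1 = 0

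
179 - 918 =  - 739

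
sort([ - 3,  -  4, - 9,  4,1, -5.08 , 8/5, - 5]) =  [ - 9,- 5.08,- 5,-4,  -  3 , 1, 8/5,4 ] 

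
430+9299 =9729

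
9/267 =3/89 = 0.03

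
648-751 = -103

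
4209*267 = 1123803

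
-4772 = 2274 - 7046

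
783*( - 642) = - 502686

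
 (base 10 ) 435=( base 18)163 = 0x1b3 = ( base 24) I3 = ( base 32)DJ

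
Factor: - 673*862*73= - 2^1*73^1*431^1*673^1 = -42349198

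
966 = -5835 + 6801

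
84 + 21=105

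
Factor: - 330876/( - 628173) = 2^2*13^( - 1)*59^ ( - 1 ) * 101^1 =404/767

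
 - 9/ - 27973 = 9/27973 = 0.00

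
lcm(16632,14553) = 116424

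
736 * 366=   269376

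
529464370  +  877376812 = 1406841182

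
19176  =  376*51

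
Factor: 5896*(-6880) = -40564480 = - 2^8*5^1*11^1*43^1 *67^1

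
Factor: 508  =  2^2 *127^1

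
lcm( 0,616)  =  0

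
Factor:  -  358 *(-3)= 1074 = 2^1*3^1*179^1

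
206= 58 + 148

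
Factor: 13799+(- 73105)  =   - 59306  =  - 2^1*13^1*2281^1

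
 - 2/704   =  -1/352=- 0.00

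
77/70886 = 77/70886= 0.00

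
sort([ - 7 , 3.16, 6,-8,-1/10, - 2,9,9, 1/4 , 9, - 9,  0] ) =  [ - 9,-8, - 7, - 2, - 1/10, 0, 1/4, 3.16,6, 9, 9, 9]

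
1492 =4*373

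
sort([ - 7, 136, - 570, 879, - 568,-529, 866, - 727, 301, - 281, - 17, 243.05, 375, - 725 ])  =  [ - 727, - 725, - 570, - 568, - 529, - 281, - 17, - 7,136, 243.05, 301,375, 866, 879] 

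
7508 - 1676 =5832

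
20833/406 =51 + 127/406= 51.31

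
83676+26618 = 110294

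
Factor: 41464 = 2^3 * 71^1*73^1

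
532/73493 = 76/10499 = 0.01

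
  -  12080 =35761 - 47841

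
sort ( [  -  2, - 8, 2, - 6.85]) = [ - 8, - 6.85, - 2, 2] 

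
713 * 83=59179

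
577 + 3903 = 4480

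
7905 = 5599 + 2306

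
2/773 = 2/773  =  0.00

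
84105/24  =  3504 + 3/8 = 3504.38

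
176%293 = 176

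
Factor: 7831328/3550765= 2^5*5^( - 1 )*41^1*47^1*127^1 * 151^( - 1)*4703^( - 1) 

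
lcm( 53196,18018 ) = 1117116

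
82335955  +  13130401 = 95466356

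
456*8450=3853200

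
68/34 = 2 = 2.00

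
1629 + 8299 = 9928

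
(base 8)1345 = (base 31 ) ns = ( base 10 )741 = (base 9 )1013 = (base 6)3233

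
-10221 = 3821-14042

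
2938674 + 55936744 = 58875418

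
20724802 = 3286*6307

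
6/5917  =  6/5917 =0.00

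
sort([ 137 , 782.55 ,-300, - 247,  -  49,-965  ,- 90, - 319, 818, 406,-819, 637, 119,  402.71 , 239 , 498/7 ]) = [-965,  -  819, - 319 ,  -  300,- 247, - 90,-49,498/7 , 119, 137,239, 402.71 , 406,637  ,  782.55, 818] 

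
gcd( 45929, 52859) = 1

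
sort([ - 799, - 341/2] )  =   [ - 799,-341/2 ] 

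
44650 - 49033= - 4383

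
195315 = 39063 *5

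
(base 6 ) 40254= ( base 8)12252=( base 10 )5290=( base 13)253c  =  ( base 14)1cdc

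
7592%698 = 612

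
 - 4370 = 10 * (-437 ) 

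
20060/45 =445 + 7/9= 445.78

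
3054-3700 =-646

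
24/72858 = 4/12143 = 0.00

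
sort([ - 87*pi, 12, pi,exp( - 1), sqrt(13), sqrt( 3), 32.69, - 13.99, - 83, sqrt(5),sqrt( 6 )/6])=[-87*pi, - 83, - 13.99,  exp( - 1 ),sqrt(6 )/6,sqrt(3 ), sqrt ( 5),  pi, sqrt(13), 12 , 32.69]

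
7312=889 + 6423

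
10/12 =5/6 = 0.83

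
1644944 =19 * 86576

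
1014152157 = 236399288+777752869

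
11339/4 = 2834 + 3/4=2834.75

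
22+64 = 86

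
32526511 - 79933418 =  - 47406907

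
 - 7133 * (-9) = 64197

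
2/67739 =2/67739 = 0.00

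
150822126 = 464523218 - 313701092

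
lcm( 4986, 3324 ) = 9972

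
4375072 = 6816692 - 2441620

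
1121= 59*19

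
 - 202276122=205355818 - 407631940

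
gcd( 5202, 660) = 6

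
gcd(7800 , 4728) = 24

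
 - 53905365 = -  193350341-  - 139444976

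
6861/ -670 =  - 11 + 509/670 = - 10.24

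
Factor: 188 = 2^2*47^1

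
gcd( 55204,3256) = 148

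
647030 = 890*727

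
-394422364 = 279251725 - 673674089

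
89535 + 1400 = 90935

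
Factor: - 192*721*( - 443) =2^6*3^1 *7^1*103^1 * 443^1=61325376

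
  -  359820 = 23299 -383119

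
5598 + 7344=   12942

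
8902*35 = 311570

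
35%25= 10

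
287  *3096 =888552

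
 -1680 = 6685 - 8365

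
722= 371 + 351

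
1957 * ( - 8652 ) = -16931964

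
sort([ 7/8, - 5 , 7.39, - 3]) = [-5, - 3,7/8,7.39]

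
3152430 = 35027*90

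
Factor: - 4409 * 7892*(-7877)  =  2^2*1973^1*4409^1* 7877^1 =274086737156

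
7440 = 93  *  80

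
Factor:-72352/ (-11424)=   19/3 =3^ ( - 1)*19^1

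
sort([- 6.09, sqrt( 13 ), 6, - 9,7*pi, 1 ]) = [  -  9, - 6.09,1, sqrt(13 ),6 , 7 * pi]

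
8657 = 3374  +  5283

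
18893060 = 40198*470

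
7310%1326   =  680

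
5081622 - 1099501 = 3982121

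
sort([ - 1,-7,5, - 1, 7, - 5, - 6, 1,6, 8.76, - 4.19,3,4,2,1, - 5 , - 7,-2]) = [-7, - 7 , -6,  -  5, - 5, - 4.19, - 2, - 1,  -  1,1 , 1,  2,3,4,5, 6, 7,8.76] 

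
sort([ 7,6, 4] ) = [4,  6, 7 ]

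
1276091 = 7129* 179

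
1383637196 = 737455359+646181837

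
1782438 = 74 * 24087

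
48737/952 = 48737/952 = 51.19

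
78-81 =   -  3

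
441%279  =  162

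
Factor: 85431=3^1 * 28477^1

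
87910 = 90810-2900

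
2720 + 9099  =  11819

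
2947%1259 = 429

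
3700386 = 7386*501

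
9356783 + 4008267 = 13365050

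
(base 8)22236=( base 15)2b9e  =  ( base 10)9374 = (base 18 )1age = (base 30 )ace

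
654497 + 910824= 1565321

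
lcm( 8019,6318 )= 208494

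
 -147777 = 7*(  -  21111 )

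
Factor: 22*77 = 2^1*7^1*11^2 = 1694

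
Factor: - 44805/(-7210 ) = 87/14 = 2^( - 1)*3^1*7^( - 1)*29^1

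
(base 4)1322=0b1111010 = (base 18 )6e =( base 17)73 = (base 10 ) 122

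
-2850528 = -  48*59386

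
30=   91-61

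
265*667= 176755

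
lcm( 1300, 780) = 3900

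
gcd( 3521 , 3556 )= 7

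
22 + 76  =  98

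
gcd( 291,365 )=1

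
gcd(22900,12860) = 20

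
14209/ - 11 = -1292 + 3/11=- 1291.73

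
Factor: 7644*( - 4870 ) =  - 2^3*3^1*5^1*7^2*13^1*487^1  =  - 37226280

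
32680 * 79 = 2581720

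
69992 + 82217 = 152209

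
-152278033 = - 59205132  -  93072901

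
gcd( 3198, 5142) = 6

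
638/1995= 638/1995 = 0.32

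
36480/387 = 12160/129=94.26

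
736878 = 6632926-5896048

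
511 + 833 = 1344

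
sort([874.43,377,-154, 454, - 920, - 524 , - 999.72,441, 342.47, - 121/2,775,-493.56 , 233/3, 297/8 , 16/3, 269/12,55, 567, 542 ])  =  [  -  999.72,  -  920,-524,-493.56,  -  154,  -  121/2, 16/3, 269/12, 297/8, 55,233/3, 342.47,377, 441,454, 542,567, 775,874.43]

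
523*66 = 34518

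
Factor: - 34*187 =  - 2^1*11^1*17^2 = - 6358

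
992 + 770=1762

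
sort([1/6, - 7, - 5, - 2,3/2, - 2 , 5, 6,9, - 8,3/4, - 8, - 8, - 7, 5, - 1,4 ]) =[ - 8, - 8, - 8, - 7,-7, - 5, - 2, - 2, - 1,1/6, 3/4,3/2,4,5, 5,6,9] 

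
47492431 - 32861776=14630655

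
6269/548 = 6269/548 = 11.44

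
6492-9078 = -2586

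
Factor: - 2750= - 2^1 *5^3* 11^1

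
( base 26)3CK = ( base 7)6611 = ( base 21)578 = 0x938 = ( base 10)2360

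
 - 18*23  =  -414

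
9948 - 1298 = 8650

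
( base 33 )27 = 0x49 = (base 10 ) 73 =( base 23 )34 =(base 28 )2H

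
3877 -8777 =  - 4900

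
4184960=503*8320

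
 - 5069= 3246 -8315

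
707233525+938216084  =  1645449609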